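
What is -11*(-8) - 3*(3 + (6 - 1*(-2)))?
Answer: 55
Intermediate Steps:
-11*(-8) - 3*(3 + (6 - 1*(-2))) = 88 - 3*(3 + (6 + 2)) = 88 - 3*(3 + 8) = 88 - 3*11 = 88 - 33 = 55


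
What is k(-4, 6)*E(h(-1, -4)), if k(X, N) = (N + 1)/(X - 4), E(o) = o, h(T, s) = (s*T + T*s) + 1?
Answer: -63/8 ≈ -7.8750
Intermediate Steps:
h(T, s) = 1 + 2*T*s (h(T, s) = (T*s + T*s) + 1 = 2*T*s + 1 = 1 + 2*T*s)
k(X, N) = (1 + N)/(-4 + X)
k(-4, 6)*E(h(-1, -4)) = ((1 + 6)/(-4 - 4))*(1 + 2*(-1)*(-4)) = (7/(-8))*(1 + 8) = -⅛*7*9 = -7/8*9 = -63/8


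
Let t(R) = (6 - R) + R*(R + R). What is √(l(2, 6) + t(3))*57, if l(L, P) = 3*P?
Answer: 57*√39 ≈ 355.96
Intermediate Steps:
t(R) = 6 - R + 2*R² (t(R) = (6 - R) + R*(2*R) = (6 - R) + 2*R² = 6 - R + 2*R²)
√(l(2, 6) + t(3))*57 = √(3*6 + (6 - 1*3 + 2*3²))*57 = √(18 + (6 - 3 + 2*9))*57 = √(18 + (6 - 3 + 18))*57 = √(18 + 21)*57 = √39*57 = 57*√39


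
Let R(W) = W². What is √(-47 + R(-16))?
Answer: √209 ≈ 14.457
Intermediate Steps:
√(-47 + R(-16)) = √(-47 + (-16)²) = √(-47 + 256) = √209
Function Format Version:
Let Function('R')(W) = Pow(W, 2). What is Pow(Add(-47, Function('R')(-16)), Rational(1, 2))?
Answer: Pow(209, Rational(1, 2)) ≈ 14.457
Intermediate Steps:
Pow(Add(-47, Function('R')(-16)), Rational(1, 2)) = Pow(Add(-47, Pow(-16, 2)), Rational(1, 2)) = Pow(Add(-47, 256), Rational(1, 2)) = Pow(209, Rational(1, 2))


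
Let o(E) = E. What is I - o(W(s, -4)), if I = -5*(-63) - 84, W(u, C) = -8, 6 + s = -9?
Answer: 239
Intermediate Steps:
s = -15 (s = -6 - 9 = -15)
I = 231 (I = 315 - 84 = 231)
I - o(W(s, -4)) = 231 - 1*(-8) = 231 + 8 = 239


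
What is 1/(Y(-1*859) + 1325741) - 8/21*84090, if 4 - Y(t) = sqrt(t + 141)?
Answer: -394124180430530105/12303198640201 + I*sqrt(718)/1757599805743 ≈ -32034.0 + 1.5246e-11*I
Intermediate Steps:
Y(t) = 4 - sqrt(141 + t) (Y(t) = 4 - sqrt(t + 141) = 4 - sqrt(141 + t))
1/(Y(-1*859) + 1325741) - 8/21*84090 = 1/((4 - sqrt(141 - 1*859)) + 1325741) - 8/21*84090 = 1/((4 - sqrt(141 - 859)) + 1325741) - 8*1/21*84090 = 1/((4 - sqrt(-718)) + 1325741) - 8/21*84090 = 1/((4 - I*sqrt(718)) + 1325741) - 224240/7 = 1/(1325745 - I*sqrt(718)) - 224240/7 = -224240/7 + 1/(1325745 - I*sqrt(718))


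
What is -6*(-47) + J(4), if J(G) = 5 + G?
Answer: 291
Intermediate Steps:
-6*(-47) + J(4) = -6*(-47) + (5 + 4) = 282 + 9 = 291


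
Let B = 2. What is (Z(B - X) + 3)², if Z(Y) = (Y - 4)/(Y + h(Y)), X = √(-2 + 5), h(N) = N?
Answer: 49/4 + 2*√3 ≈ 15.714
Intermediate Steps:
X = √3 ≈ 1.7320
Z(Y) = (-4 + Y)/(2*Y) (Z(Y) = (Y - 4)/(Y + Y) = (-4 + Y)/((2*Y)) = (-4 + Y)*(1/(2*Y)) = (-4 + Y)/(2*Y))
(Z(B - X) + 3)² = ((-4 + (2 - √3))/(2*(2 - √3)) + 3)² = ((-2 - √3)/(2*(2 - √3)) + 3)² = (3 + (-2 - √3)/(2*(2 - √3)))²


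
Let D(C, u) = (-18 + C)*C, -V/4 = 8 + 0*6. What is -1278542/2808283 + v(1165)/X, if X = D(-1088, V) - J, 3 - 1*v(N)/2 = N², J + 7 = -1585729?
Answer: -2797215601085/1958120254278 ≈ -1.4285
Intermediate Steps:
V = -32 (V = -4*(8 + 0*6) = -4*(8 + 0) = -4*8 = -32)
J = -1585736 (J = -7 - 1585729 = -1585736)
v(N) = 6 - 2*N²
D(C, u) = C*(-18 + C)
X = 2789064 (X = -1088*(-18 - 1088) - 1*(-1585736) = -1088*(-1106) + 1585736 = 1203328 + 1585736 = 2789064)
-1278542/2808283 + v(1165)/X = -1278542/2808283 + (6 - 2*1165²)/2789064 = -1278542*1/2808283 + (6 - 2*1357225)*(1/2789064) = -1278542/2808283 + (6 - 2714450)*(1/2789064) = -1278542/2808283 - 2714444*1/2789064 = -1278542/2808283 - 678611/697266 = -2797215601085/1958120254278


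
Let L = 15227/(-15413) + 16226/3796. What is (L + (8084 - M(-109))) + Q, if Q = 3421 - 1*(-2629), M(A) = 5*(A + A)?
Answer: 445457122599/29253874 ≈ 15227.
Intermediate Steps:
M(A) = 10*A (M(A) = 5*(2*A) = 10*A)
L = 96144823/29253874 (L = 15227*(-1/15413) + 16226*(1/3796) = -15227/15413 + 8113/1898 = 96144823/29253874 ≈ 3.2866)
Q = 6050 (Q = 3421 + 2629 = 6050)
(L + (8084 - M(-109))) + Q = (96144823/29253874 + (8084 - 10*(-109))) + 6050 = (96144823/29253874 + (8084 - 1*(-1090))) + 6050 = (96144823/29253874 + (8084 + 1090)) + 6050 = (96144823/29253874 + 9174) + 6050 = 268471184899/29253874 + 6050 = 445457122599/29253874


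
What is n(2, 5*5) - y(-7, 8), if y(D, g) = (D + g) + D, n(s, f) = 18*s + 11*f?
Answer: 317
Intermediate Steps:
n(s, f) = 11*f + 18*s
y(D, g) = g + 2*D
n(2, 5*5) - y(-7, 8) = (11*(5*5) + 18*2) - (8 + 2*(-7)) = (11*25 + 36) - (8 - 14) = (275 + 36) - 1*(-6) = 311 + 6 = 317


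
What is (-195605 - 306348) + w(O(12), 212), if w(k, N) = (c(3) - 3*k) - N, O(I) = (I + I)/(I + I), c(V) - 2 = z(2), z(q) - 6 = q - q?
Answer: -502160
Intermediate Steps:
z(q) = 6 (z(q) = 6 + (q - q) = 6 + 0 = 6)
c(V) = 8 (c(V) = 2 + 6 = 8)
O(I) = 1 (O(I) = (2*I)/((2*I)) = (2*I)*(1/(2*I)) = 1)
w(k, N) = 8 - N - 3*k (w(k, N) = (8 - 3*k) - N = 8 - N - 3*k)
(-195605 - 306348) + w(O(12), 212) = (-195605 - 306348) + (8 - 1*212 - 3*1) = -501953 + (8 - 212 - 3) = -501953 - 207 = -502160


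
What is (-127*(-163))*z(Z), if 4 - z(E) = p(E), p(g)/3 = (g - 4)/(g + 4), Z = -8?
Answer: -103505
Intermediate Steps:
p(g) = 3*(-4 + g)/(4 + g) (p(g) = 3*((g - 4)/(g + 4)) = 3*((-4 + g)/(4 + g)) = 3*(-4 + g)/(4 + g))
z(E) = 4 - 3*(-4 + E)/(4 + E)
(-127*(-163))*z(Z) = (-127*(-163))*((28 - 8)/(4 - 8)) = 20701*(20/(-4)) = 20701*(-¼*20) = 20701*(-5) = -103505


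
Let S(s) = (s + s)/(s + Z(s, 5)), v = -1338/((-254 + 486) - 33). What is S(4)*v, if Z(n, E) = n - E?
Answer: -3568/199 ≈ -17.930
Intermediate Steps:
v = -1338/199 (v = -1338/(232 - 33) = -1338/199 ≈ -6.7236)
S(s) = 2*s/(-5 + 2*s) (S(s) = (s + s)/(s + (s - 1*5)) = (2*s)/(s + (s - 5)) = (2*s)/(s + (-5 + s)) = (2*s)/(-5 + 2*s) = 2*s/(-5 + 2*s))
S(4)*v = (2*4/(-5 + 2*4))*(-1338/199) = (2*4/(-5 + 8))*(-1338/199) = (2*4/3)*(-1338/199) = (2*4*(⅓))*(-1338/199) = (8/3)*(-1338/199) = -3568/199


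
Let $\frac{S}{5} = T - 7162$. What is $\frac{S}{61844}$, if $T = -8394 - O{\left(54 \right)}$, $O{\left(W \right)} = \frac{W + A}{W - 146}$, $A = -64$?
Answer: $- \frac{3577905}{2844824} \approx -1.2577$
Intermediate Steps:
$O{\left(W \right)} = \frac{-64 + W}{-146 + W}$ ($O{\left(W \right)} = \frac{W - 64}{W - 146} = \frac{-64 + W}{-146 + W}$)
$T = - \frac{386129}{46}$ ($T = -8394 - \frac{-64 + 54}{-146 + 54} = -8394 - \frac{1}{-92} \left(-10\right) = -8394 - \left(- \frac{1}{92}\right) \left(-10\right) = -8394 - \frac{5}{46} = - \frac{386129}{46} \approx -8394.1$)
$S = - \frac{3577905}{46}$ ($S = 5 \left(- \frac{386129}{46} - 7162\right) = 5 \left(- \frac{715581}{46}\right) = - \frac{3577905}{46} \approx -77781.0$)
$\frac{S}{61844} = - \frac{3577905}{46 \cdot 61844} = \left(- \frac{3577905}{46}\right) \frac{1}{61844} = - \frac{3577905}{2844824}$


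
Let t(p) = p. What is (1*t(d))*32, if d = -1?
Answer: -32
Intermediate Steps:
(1*t(d))*32 = (1*(-1))*32 = -1*32 = -32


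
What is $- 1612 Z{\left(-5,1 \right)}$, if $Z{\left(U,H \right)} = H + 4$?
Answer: $-8060$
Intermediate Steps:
$Z{\left(U,H \right)} = 4 + H$
$- 1612 Z{\left(-5,1 \right)} = - 1612 \left(4 + 1\right) = \left(-1612\right) 5 = -8060$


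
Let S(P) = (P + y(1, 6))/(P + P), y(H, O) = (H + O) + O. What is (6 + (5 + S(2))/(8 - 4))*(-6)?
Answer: -393/8 ≈ -49.125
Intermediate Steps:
y(H, O) = H + 2*O
S(P) = (13 + P)/(2*P) (S(P) = (P + (1 + 2*6))/(P + P) = (P + (1 + 12))/((2*P)) = (P + 13)*(1/(2*P)) = (13 + P)*(1/(2*P)) = (13 + P)/(2*P))
(6 + (5 + S(2))/(8 - 4))*(-6) = (6 + (5 + (½)*(13 + 2)/2)/(8 - 4))*(-6) = (6 + (5 + (½)*(½)*15)/4)*(-6) = (6 + (5 + 15/4)*(¼))*(-6) = (6 + (35/4)*(¼))*(-6) = (6 + 35/16)*(-6) = (131/16)*(-6) = -393/8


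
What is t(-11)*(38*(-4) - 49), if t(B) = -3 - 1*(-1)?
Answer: 402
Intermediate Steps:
t(B) = -2 (t(B) = -3 + 1 = -2)
t(-11)*(38*(-4) - 49) = -2*(38*(-4) - 49) = -2*(-152 - 49) = -2*(-201) = 402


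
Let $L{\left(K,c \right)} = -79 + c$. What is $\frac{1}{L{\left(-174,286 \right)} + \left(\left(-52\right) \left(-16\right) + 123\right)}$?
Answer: $\frac{1}{1162} \approx 0.00086058$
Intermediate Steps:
$\frac{1}{L{\left(-174,286 \right)} + \left(\left(-52\right) \left(-16\right) + 123\right)} = \frac{1}{\left(-79 + 286\right) + \left(\left(-52\right) \left(-16\right) + 123\right)} = \frac{1}{207 + \left(832 + 123\right)} = \frac{1}{207 + 955} = \frac{1}{1162}$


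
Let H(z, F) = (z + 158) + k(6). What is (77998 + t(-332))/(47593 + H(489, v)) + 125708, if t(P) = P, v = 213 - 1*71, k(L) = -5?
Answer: 6063603046/48235 ≈ 1.2571e+5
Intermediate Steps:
v = 142 (v = 213 - 71 = 142)
H(z, F) = 153 + z (H(z, F) = (z + 158) - 5 = (158 + z) - 5 = 153 + z)
(77998 + t(-332))/(47593 + H(489, v)) + 125708 = (77998 - 332)/(47593 + (153 + 489)) + 125708 = 77666/(47593 + 642) + 125708 = 77666/48235 + 125708 = 6063603046/48235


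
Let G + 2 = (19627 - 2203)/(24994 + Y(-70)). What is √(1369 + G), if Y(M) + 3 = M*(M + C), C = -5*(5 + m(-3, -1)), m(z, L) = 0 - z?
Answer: √162387170279/10897 ≈ 36.980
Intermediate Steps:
m(z, L) = -z
C = -40 (C = -5*(5 - 1*(-3)) = -5*(5 + 3) = -5*8 = -40)
Y(M) = -3 + M*(-40 + M) (Y(M) = -3 + M*(M - 40) = -3 + M*(-40 + M))
G = -15986/10897 (G = -2 + (19627 - 2203)/(24994 + (-3 + (-70)² - 40*(-70))) = -2 + 17424/(24994 + (-3 + 4900 + 2800)) = -2 + 17424/(24994 + 7697) = -2 + 17424/32691 = -2 + 17424*(1/32691) = -2 + 5808/10897 = -15986/10897 ≈ -1.4670)
√(1369 + G) = √(1369 - 15986/10897) = √(14902007/10897) = √162387170279/10897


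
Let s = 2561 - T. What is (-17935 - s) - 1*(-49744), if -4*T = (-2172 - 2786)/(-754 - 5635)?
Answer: 373728465/12778 ≈ 29248.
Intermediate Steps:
T = -2479/12778 (T = -(-2172 - 2786)/(4*(-754 - 5635)) = -(-2479)/(2*(-6389)) = -(-2479)*(-1)/(2*6389) = -1/4*4958/6389 = -2479/12778 ≈ -0.19401)
s = 32726937/12778 (s = 2561 - 1*(-2479/12778) = 2561 + 2479/12778 = 32726937/12778 ≈ 2561.2)
(-17935 - s) - 1*(-49744) = (-17935 - 1*32726937/12778) - 1*(-49744) = (-17935 - 32726937/12778) + 49744 = -261900367/12778 + 49744 = 373728465/12778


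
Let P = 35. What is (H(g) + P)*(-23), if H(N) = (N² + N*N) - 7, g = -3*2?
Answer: -2300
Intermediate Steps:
g = -6
H(N) = -7 + 2*N² (H(N) = (N² + N²) - 7 = 2*N² - 7 = -7 + 2*N²)
(H(g) + P)*(-23) = ((-7 + 2*(-6)²) + 35)*(-23) = ((-7 + 2*36) + 35)*(-23) = ((-7 + 72) + 35)*(-23) = (65 + 35)*(-23) = 100*(-23) = -2300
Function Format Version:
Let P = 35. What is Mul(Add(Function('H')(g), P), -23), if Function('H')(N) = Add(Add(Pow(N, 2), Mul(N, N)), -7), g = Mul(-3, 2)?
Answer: -2300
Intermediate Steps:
g = -6
Function('H')(N) = Add(-7, Mul(2, Pow(N, 2))) (Function('H')(N) = Add(Add(Pow(N, 2), Pow(N, 2)), -7) = Add(Mul(2, Pow(N, 2)), -7) = Add(-7, Mul(2, Pow(N, 2))))
Mul(Add(Function('H')(g), P), -23) = Mul(Add(Add(-7, Mul(2, Pow(-6, 2))), 35), -23) = Mul(Add(Add(-7, Mul(2, 36)), 35), -23) = Mul(Add(Add(-7, 72), 35), -23) = Mul(Add(65, 35), -23) = Mul(100, -23) = -2300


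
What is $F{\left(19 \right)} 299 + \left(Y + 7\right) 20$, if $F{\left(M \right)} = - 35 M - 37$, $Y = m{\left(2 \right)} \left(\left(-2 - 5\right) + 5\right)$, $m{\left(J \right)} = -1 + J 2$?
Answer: $-209878$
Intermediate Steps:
$m{\left(J \right)} = -1 + 2 J$
$Y = -6$ ($Y = \left(-1 + 2 \cdot 2\right) \left(\left(-2 - 5\right) + 5\right) = \left(-1 + 4\right) \left(-7 + 5\right) = 3 \left(-2\right) = -6$)
$F{\left(M \right)} = -37 - 35 M$
$F{\left(19 \right)} 299 + \left(Y + 7\right) 20 = \left(-37 - 665\right) 299 + \left(-6 + 7\right) 20 = \left(-37 - 665\right) 299 + 1 \cdot 20 = \left(-702\right) 299 + 20 = -209898 + 20 = -209878$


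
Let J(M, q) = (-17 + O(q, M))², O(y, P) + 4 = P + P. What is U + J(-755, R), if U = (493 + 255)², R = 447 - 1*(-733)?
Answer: 2903465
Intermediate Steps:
R = 1180 (R = 447 + 733 = 1180)
O(y, P) = -4 + 2*P (O(y, P) = -4 + (P + P) = -4 + 2*P)
J(M, q) = (-21 + 2*M)² (J(M, q) = (-17 + (-4 + 2*M))² = (-21 + 2*M)²)
U = 559504 (U = 748² = 559504)
U + J(-755, R) = 559504 + (-21 + 2*(-755))² = 559504 + (-21 - 1510)² = 559504 + (-1531)² = 559504 + 2343961 = 2903465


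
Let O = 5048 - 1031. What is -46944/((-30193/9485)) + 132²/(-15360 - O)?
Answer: 958594593872/65005529 ≈ 14746.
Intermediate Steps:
O = 4017
-46944/((-30193/9485)) + 132²/(-15360 - O) = -46944/((-30193/9485)) + 132²/(-15360 - 1*4017) = -46944/((-30193*1/9485)) + 17424/(-15360 - 4017) = -46944/(-30193/9485) + 17424/(-19377) = -46944*(-9485/30193) + 17424*(-1/19377) = 445263840/30193 - 1936/2153 = 958594593872/65005529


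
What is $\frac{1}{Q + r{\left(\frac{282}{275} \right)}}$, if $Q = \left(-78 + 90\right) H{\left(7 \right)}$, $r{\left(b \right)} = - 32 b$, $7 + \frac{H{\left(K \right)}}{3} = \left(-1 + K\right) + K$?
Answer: $\frac{275}{50376} \approx 0.005459$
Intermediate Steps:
$H{\left(K \right)} = -24 + 6 K$ ($H{\left(K \right)} = -21 + 3 \left(\left(-1 + K\right) + K\right) = -21 + 3 \left(-1 + 2 K\right) = -21 + \left(-3 + 6 K\right) = -24 + 6 K$)
$Q = 216$ ($Q = \left(-78 + 90\right) \left(-24 + 6 \cdot 7\right) = 12 \left(-24 + 42\right) = 12 \cdot 18 = 216$)
$\frac{1}{Q + r{\left(\frac{282}{275} \right)}} = \frac{1}{216 - 32 \cdot \frac{282}{275}} = \frac{1}{216 - 32 \cdot 282 \cdot \frac{1}{275}} = \frac{1}{216 - \frac{9024}{275}} = \frac{1}{\frac{50376}{275}} = \frac{275}{50376}$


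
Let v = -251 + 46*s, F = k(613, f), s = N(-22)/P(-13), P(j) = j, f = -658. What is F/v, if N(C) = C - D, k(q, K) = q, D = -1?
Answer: -7969/2297 ≈ -3.4693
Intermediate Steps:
N(C) = 1 + C (N(C) = C - 1*(-1) = C + 1 = 1 + C)
s = 21/13 (s = (1 - 22)/(-13) = -21*(-1/13) = 21/13 ≈ 1.6154)
F = 613
v = -2297/13 (v = -251 + 46*(21/13) = -251 + 966/13 = -2297/13 ≈ -176.69)
F/v = 613/(-2297/13) = 613*(-13/2297) = -7969/2297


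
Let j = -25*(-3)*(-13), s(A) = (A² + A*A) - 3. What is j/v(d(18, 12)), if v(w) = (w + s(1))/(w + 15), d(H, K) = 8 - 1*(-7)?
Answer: -14625/7 ≈ -2089.3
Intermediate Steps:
s(A) = -3 + 2*A² (s(A) = (A² + A²) - 3 = 2*A² - 3 = -3 + 2*A²)
d(H, K) = 15 (d(H, K) = 8 + 7 = 15)
j = -975 (j = 75*(-13) = -975)
v(w) = (-1 + w)/(15 + w) (v(w) = (w + (-3 + 2*1²))/(w + 15) = (w + (-3 + 2*1))/(15 + w) = (w + (-3 + 2))/(15 + w) = (w - 1)/(15 + w) = (-1 + w)/(15 + w))
j/v(d(18, 12)) = -975*(15 + 15)/(-1 + 15) = -975/(14/30) = -975/((1/30)*14) = -975/7/15 = -975*15/7 = -14625/7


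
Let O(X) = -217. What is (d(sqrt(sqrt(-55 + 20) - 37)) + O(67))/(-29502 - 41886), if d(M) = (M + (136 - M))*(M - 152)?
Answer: 2321/7932 - 34*sqrt(-37 + I*sqrt(35))/17847 ≈ 0.29169 - 0.011625*I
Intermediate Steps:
d(M) = -20672 + 136*M (d(M) = 136*(-152 + M) = -20672 + 136*M)
(d(sqrt(sqrt(-55 + 20) - 37)) + O(67))/(-29502 - 41886) = ((-20672 + 136*sqrt(sqrt(-55 + 20) - 37)) - 217)/(-29502 - 41886) = ((-20672 + 136*sqrt(sqrt(-35) - 37)) - 217)/(-71388) = ((-20672 + 136*sqrt(I*sqrt(35) - 37)) - 217)*(-1/71388) = ((-20672 + 136*sqrt(-37 + I*sqrt(35))) - 217)*(-1/71388) = (-20889 + 136*sqrt(-37 + I*sqrt(35)))*(-1/71388) = 2321/7932 - 34*sqrt(-37 + I*sqrt(35))/17847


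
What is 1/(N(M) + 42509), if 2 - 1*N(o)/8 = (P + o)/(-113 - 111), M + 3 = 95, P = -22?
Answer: 2/85055 ≈ 2.3514e-5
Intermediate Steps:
M = 92 (M = -3 + 95 = 92)
N(o) = 213/14 + o/28 (N(o) = 16 - 8*(-22 + o)/(-113 - 111) = 16 - 8*(-22 + o)/(-224) = 16 - 8*(-22 + o)*(-1)/224 = 16 - 8*(11/112 - o/224) = 16 + (-11/14 + o/28) = 213/14 + o/28)
1/(N(M) + 42509) = 1/((213/14 + (1/28)*92) + 42509) = 1/((213/14 + 23/7) + 42509) = 1/(37/2 + 42509) = 1/(85055/2) = 2/85055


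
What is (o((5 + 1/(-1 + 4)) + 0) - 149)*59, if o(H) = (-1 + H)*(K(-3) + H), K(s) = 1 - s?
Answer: -57643/9 ≈ -6404.8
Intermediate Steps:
o(H) = (-1 + H)*(4 + H) (o(H) = (-1 + H)*((1 - 1*(-3)) + H) = (-1 + H)*((1 + 3) + H) = (-1 + H)*(4 + H))
(o((5 + 1/(-1 + 4)) + 0) - 149)*59 = ((-4 + ((5 + 1/(-1 + 4)) + 0)**2 + 3*((5 + 1/(-1 + 4)) + 0)) - 149)*59 = ((-4 + ((5 + 1/3) + 0)**2 + 3*((5 + 1/3) + 0)) - 149)*59 = ((-4 + (16/3 + 0)**2 + 3*(16/3 + 0)) - 149)*59 = ((-4 + (16/3)**2 + 3*(16/3)) - 149)*59 = ((-4 + 256/9 + 16) - 149)*59 = (364/9 - 149)*59 = -977/9*59 = -57643/9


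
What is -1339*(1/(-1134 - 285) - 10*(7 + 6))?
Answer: 247006669/1419 ≈ 1.7407e+5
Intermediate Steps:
-1339*(1/(-1134 - 285) - 10*(7 + 6)) = -1339*(1/(-1419) - 10*13) = -1339*(-1/1419 - 1*130) = -1339*(-1/1419 - 130) = -1339*(-184471/1419) = 247006669/1419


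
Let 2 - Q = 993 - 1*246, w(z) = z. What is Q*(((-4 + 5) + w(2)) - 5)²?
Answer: -2980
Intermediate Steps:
Q = -745 (Q = 2 - (993 - 1*246) = 2 - (993 - 246) = 2 - 1*747 = 2 - 747 = -745)
Q*(((-4 + 5) + w(2)) - 5)² = -745*(((-4 + 5) + 2) - 5)² = -745*((1 + 2) - 5)² = -745*(3 - 5)² = -745*(-2)² = -745*4 = -2980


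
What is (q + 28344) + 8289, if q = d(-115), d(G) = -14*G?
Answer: 38243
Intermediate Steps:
q = 1610 (q = -14*(-115) = 1610)
(q + 28344) + 8289 = (1610 + 28344) + 8289 = 29954 + 8289 = 38243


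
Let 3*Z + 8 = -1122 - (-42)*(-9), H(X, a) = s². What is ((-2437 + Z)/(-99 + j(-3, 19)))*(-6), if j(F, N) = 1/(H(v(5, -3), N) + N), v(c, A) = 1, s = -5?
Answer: -776072/4355 ≈ -178.20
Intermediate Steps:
H(X, a) = 25 (H(X, a) = (-5)² = 25)
j(F, N) = 1/(25 + N)
Z = -1508/3 (Z = -8/3 + (-1122 - (-42)*(-9))/3 = -8/3 + (-1122 - 1*378)/3 = -8/3 + (-1122 - 378)/3 = -8/3 + (⅓)*(-1500) = -8/3 - 500 = -1508/3 ≈ -502.67)
((-2437 + Z)/(-99 + j(-3, 19)))*(-6) = ((-2437 - 1508/3)/(-99 + 1/(25 + 19)))*(-6) = -8819/(3*(-99 + 1/44))*(-6) = -8819/(3*(-4355/44))*(-6) = -8819/3*(-44/4355)*(-6) = (388036/13065)*(-6) = -776072/4355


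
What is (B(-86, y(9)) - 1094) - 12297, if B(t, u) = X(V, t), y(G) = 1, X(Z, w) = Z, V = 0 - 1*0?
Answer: -13391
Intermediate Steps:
V = 0 (V = 0 + 0 = 0)
B(t, u) = 0
(B(-86, y(9)) - 1094) - 12297 = (0 - 1094) - 12297 = -1094 - 12297 = -13391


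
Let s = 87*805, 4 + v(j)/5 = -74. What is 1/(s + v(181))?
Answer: 1/69645 ≈ 1.4359e-5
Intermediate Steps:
v(j) = -390 (v(j) = -20 + 5*(-74) = -20 - 370 = -390)
s = 70035
1/(s + v(181)) = 1/(70035 - 390) = 1/69645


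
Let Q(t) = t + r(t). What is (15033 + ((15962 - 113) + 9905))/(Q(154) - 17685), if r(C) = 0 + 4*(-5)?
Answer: -40787/17551 ≈ -2.3239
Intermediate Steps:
r(C) = -20 (r(C) = 0 - 20 = -20)
Q(t) = -20 + t (Q(t) = t - 20 = -20 + t)
(15033 + ((15962 - 113) + 9905))/(Q(154) - 17685) = (15033 + ((15962 - 113) + 9905))/((-20 + 154) - 17685) = (15033 + (15849 + 9905))/(134 - 17685) = (15033 + 25754)/(-17551) = 40787*(-1/17551) = -40787/17551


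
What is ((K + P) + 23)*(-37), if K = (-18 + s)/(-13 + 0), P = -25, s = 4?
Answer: 444/13 ≈ 34.154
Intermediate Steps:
K = 14/13 (K = (-18 + 4)/(-13 + 0) = -14/(-13) = -14*(-1/13) = 14/13 ≈ 1.0769)
((K + P) + 23)*(-37) = ((14/13 - 25) + 23)*(-37) = (-311/13 + 23)*(-37) = -12/13*(-37) = 444/13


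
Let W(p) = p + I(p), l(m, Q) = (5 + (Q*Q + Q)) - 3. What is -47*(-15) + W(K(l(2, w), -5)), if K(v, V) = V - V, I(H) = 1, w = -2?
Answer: 706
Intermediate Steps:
l(m, Q) = 2 + Q + Q**2 (l(m, Q) = (5 + (Q**2 + Q)) - 3 = (5 + (Q + Q**2)) - 3 = (5 + Q + Q**2) - 3 = 2 + Q + Q**2)
K(v, V) = 0
W(p) = 1 + p (W(p) = p + 1 = 1 + p)
-47*(-15) + W(K(l(2, w), -5)) = -47*(-15) + (1 + 0) = 705 + 1 = 706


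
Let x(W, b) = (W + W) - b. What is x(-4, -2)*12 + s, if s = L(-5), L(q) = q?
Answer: -77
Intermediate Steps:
s = -5
x(W, b) = -b + 2*W (x(W, b) = 2*W - b = -b + 2*W)
x(-4, -2)*12 + s = (-1*(-2) + 2*(-4))*12 - 5 = (2 - 8)*12 - 5 = -6*12 - 5 = -72 - 5 = -77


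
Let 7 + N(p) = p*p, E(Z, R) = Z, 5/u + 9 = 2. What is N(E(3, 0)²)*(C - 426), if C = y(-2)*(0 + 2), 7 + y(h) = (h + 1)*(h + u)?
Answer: -225108/7 ≈ -32158.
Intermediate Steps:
u = -5/7 (u = 5/(-9 + 2) = 5/(-7) = 5*(-⅐) = -5/7 ≈ -0.71429)
y(h) = -7 + (1 + h)*(-5/7 + h) (y(h) = -7 + (h + 1)*(h - 5/7) = -7 + (1 + h)*(-5/7 + h))
N(p) = -7 + p² (N(p) = -7 + p*p = -7 + p²)
C = -60/7 (C = (-54/7 + (-2)² + (2/7)*(-2))*(0 + 2) = (-54/7 + 4 - 4/7)*2 = -30/7*2 = -60/7 ≈ -8.5714)
N(E(3, 0)²)*(C - 426) = (-7 + (3²)²)*(-60/7 - 426) = (-7 + 9²)*(-3042/7) = (-7 + 81)*(-3042/7) = 74*(-3042/7) = -225108/7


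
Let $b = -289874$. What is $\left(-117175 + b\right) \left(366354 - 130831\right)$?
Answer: $-95869401627$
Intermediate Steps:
$\left(-117175 + b\right) \left(366354 - 130831\right) = \left(-117175 - 289874\right) \left(366354 - 130831\right) = \left(-407049\right) 235523 = -95869401627$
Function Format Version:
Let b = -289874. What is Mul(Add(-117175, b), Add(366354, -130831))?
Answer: -95869401627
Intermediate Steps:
Mul(Add(-117175, b), Add(366354, -130831)) = Mul(Add(-117175, -289874), Add(366354, -130831)) = Mul(-407049, 235523) = -95869401627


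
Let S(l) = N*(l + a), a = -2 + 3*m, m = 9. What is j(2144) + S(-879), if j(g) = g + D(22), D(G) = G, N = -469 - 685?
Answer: 987682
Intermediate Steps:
N = -1154
a = 25 (a = -2 + 3*9 = -2 + 27 = 25)
j(g) = 22 + g (j(g) = g + 22 = 22 + g)
S(l) = -28850 - 1154*l (S(l) = -1154*(l + 25) = -1154*(25 + l) = -28850 - 1154*l)
j(2144) + S(-879) = (22 + 2144) + (-28850 - 1154*(-879)) = 2166 + (-28850 + 1014366) = 2166 + 985516 = 987682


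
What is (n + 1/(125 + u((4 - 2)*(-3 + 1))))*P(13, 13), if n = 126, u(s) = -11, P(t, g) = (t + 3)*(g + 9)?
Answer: 2528240/57 ≈ 44355.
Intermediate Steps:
P(t, g) = (3 + t)*(9 + g)
(n + 1/(125 + u((4 - 2)*(-3 + 1))))*P(13, 13) = (126 + 1/(125 - 11))*(27 + 3*13 + 9*13 + 13*13) = (126 + 1/114)*(27 + 39 + 117 + 169) = (126 + 1/114)*352 = (14365/114)*352 = 2528240/57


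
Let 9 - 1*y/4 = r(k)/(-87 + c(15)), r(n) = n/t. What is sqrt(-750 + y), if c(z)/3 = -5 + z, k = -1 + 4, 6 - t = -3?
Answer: I*sqrt(2319710)/57 ≈ 26.72*I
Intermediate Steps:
t = 9 (t = 6 - 1*(-3) = 6 + 3 = 9)
k = 3
r(n) = n/9
c(z) = -15 + 3*z (c(z) = 3*(-5 + z) = -15 + 3*z)
y = 6160/171 (y = 36 - 4*(1/9)*3/(-87 + (-15 + 3*15)) = 36 - 4/(3*(-87 + (-15 + 45))) = 36 - 4/(3*(-87 + 30)) = 36 - 4/(3*(-57)) = 36 - 4*(-1)/(3*57) = 36 - 4*(-1/171) = 36 + 4/171 = 6160/171 ≈ 36.023)
sqrt(-750 + y) = sqrt(-750 + 6160/171) = sqrt(-122090/171) = I*sqrt(2319710)/57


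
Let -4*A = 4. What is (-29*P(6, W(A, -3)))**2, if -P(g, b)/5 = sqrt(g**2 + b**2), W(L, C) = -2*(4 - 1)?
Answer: 1513800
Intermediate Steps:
A = -1 (A = -1/4*4 = -1)
W(L, C) = -6 (W(L, C) = -2*3 = -6)
P(g, b) = -5*sqrt(b**2 + g**2) (P(g, b) = -5*sqrt(g**2 + b**2) = -5*sqrt(b**2 + g**2))
(-29*P(6, W(A, -3)))**2 = (-(-145)*sqrt((-6)**2 + 6**2))**2 = (-(-145)*sqrt(36 + 36))**2 = (-(-145)*sqrt(72))**2 = (-(-145)*6*sqrt(2))**2 = (-(-870)*sqrt(2))**2 = (870*sqrt(2))**2 = 1513800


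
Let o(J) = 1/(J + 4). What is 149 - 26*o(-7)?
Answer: 473/3 ≈ 157.67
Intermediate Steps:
o(J) = 1/(4 + J)
149 - 26*o(-7) = 149 - 26/(4 - 7) = 149 - 26/(-3) = 149 - 26*(-⅓) = 149 + 26/3 = 473/3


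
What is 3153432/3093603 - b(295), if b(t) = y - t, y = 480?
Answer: -189721041/1031201 ≈ -183.98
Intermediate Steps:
b(t) = 480 - t
3153432/3093603 - b(295) = 3153432/3093603 - (480 - 1*295) = 3153432*(1/3093603) - (480 - 295) = 1051144/1031201 - 1*185 = 1051144/1031201 - 185 = -189721041/1031201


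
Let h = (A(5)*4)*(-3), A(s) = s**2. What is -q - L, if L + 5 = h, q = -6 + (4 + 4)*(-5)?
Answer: 351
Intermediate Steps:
h = -300 (h = (5**2*4)*(-3) = (25*4)*(-3) = 100*(-3) = -300)
q = -46 (q = -6 + 8*(-5) = -6 - 40 = -46)
L = -305 (L = -5 - 300 = -305)
-q - L = -1*(-46) - 1*(-305) = 46 + 305 = 351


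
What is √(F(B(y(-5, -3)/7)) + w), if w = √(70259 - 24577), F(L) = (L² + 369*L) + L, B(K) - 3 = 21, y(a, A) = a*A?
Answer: √(9456 + √45682) ≈ 98.335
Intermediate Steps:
y(a, A) = A*a
B(K) = 24 (B(K) = 3 + 21 = 24)
F(L) = L² + 370*L
w = √45682 ≈ 213.73
√(F(B(y(-5, -3)/7)) + w) = √(24*(370 + 24) + √45682) = √(24*394 + √45682) = √(9456 + √45682)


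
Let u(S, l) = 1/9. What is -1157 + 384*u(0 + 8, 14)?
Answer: -3343/3 ≈ -1114.3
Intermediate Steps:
u(S, l) = ⅑
-1157 + 384*u(0 + 8, 14) = -1157 + 384*(⅑) = -1157 + 128/3 = -3343/3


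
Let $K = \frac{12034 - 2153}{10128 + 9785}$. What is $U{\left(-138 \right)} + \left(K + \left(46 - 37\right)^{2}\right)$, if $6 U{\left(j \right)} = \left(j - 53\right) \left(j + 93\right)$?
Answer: $\frac{60296413}{39826} \approx 1514.0$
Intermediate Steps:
$K = \frac{9881}{19913} \approx 0.49621$
$U{\left(j \right)} = \frac{\left(-53 + j\right) \left(93 + j\right)}{6}$ ($U{\left(j \right)} = \frac{\left(j - 53\right) \left(j + 93\right)}{6} = \frac{\left(-53 + j\right) \left(93 + j\right)}{6}$)
$U{\left(-138 \right)} + \left(K + \left(46 - 37\right)^{2}\right) = \left(- \frac{1643}{2} + \frac{\left(-138\right)^{2}}{6} + \frac{20}{3} \left(-138\right)\right) + \left(\frac{9881}{19913} + \left(46 - 37\right)^{2}\right) = \left(- \frac{1643}{2} + \frac{1}{6} \cdot 19044 - 920\right) + \left(\frac{9881}{19913} + 9^{2}\right) = \left(- \frac{1643}{2} + 3174 - 920\right) + \left(\frac{9881}{19913} + 81\right) = \frac{2865}{2} + \frac{1622834}{19913} = \frac{60296413}{39826}$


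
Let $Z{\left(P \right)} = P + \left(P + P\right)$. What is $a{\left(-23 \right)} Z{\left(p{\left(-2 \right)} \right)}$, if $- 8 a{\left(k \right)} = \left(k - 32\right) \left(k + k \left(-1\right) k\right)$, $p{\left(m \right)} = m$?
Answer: $22770$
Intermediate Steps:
$Z{\left(P \right)} = 3 P$ ($Z{\left(P \right)} = P + 2 P = 3 P$)
$a{\left(k \right)} = - \frac{\left(-32 + k\right) \left(k - k^{2}\right)}{8}$ ($a{\left(k \right)} = - \frac{\left(k - 32\right) \left(k + k \left(-1\right) k\right)}{8} = - \frac{\left(-32 + k\right) \left(k + - k k\right)}{8} = - \frac{\left(-32 + k\right) \left(k - k^{2}\right)}{8}$)
$a{\left(-23 \right)} Z{\left(p{\left(-2 \right)} \right)} = \frac{1}{8} \left(-23\right) \left(32 + \left(-23\right)^{2} - -759\right) 3 \left(-2\right) = \frac{1}{8} \left(-23\right) \left(32 + 529 + 759\right) \left(-6\right) = \frac{1}{8} \left(-23\right) 1320 \left(-6\right) = \left(-3795\right) \left(-6\right) = 22770$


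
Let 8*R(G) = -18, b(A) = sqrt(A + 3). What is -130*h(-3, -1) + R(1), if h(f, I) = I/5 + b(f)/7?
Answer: 95/4 ≈ 23.750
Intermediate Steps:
b(A) = sqrt(3 + A)
h(f, I) = I/5 + sqrt(3 + f)/7
R(G) = -9/4 (R(G) = (1/8)*(-18) = -9/4)
-130*h(-3, -1) + R(1) = -130*((1/5)*(-1) + sqrt(3 - 3)/7) - 9/4 = -130*(-1/5 + sqrt(0)/7) - 9/4 = -130*(-1/5 + (1/7)*0) - 9/4 = -130*(-1/5 + 0) - 9/4 = -130*(-1/5) - 9/4 = 26 - 9/4 = 95/4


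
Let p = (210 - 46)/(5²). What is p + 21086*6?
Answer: 3163064/25 ≈ 1.2652e+5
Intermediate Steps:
p = 164/25 ≈ 6.5600
p + 21086*6 = 164/25 + 21086*6 = 164/25 + 126516 = 3163064/25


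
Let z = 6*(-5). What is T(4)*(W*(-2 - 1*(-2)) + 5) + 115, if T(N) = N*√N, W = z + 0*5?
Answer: 155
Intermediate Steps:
z = -30
W = -30 (W = -30 + 0*5 = -30 + 0 = -30)
T(N) = N^(3/2)
T(4)*(W*(-2 - 1*(-2)) + 5) + 115 = 4^(3/2)*(-30*(-2 - 1*(-2)) + 5) + 115 = 8*(-30*(-2 + 2) + 5) + 115 = 8*(-30*0 + 5) + 115 = 8*(0 + 5) + 115 = 8*5 + 115 = 40 + 115 = 155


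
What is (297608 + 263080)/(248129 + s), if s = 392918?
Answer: 560688/641047 ≈ 0.87464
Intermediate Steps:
(297608 + 263080)/(248129 + s) = (297608 + 263080)/(248129 + 392918) = 560688/641047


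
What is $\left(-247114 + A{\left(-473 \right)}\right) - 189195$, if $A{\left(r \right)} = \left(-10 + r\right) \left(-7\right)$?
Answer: $-432928$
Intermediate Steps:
$A{\left(r \right)} = 70 - 7 r$
$\left(-247114 + A{\left(-473 \right)}\right) - 189195 = \left(-247114 + \left(70 - -3311\right)\right) - 189195 = \left(-247114 + \left(70 + 3311\right)\right) - 189195 = \left(-247114 + 3381\right) - 189195 = -243733 - 189195 = -432928$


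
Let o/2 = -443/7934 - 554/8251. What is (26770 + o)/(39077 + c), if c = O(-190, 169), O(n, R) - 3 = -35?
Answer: 876220013461/1278009890265 ≈ 0.68561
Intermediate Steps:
O(n, R) = -32 (O(n, R) = 3 - 35 = -32)
c = -32
o = -8050629/32731717 (o = 2*(-443/7934 - 554/8251) = 2*(-8050629/65463434) = -8050629/32731717 ≈ -0.24596)
(26770 + o)/(39077 + c) = (26770 - 8050629/32731717)/(39077 - 32) = (876220013461/32731717)/39045 = (876220013461/32731717)*(1/39045) = 876220013461/1278009890265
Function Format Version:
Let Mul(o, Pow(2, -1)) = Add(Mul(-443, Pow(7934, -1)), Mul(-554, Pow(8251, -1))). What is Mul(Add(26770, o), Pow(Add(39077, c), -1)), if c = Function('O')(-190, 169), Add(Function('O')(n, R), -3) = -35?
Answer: Rational(876220013461, 1278009890265) ≈ 0.68561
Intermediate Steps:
Function('O')(n, R) = -32 (Function('O')(n, R) = Add(3, -35) = -32)
c = -32
o = Rational(-8050629, 32731717) (o = Mul(2, Add(Mul(-443, Pow(7934, -1)), Mul(-554, Pow(8251, -1)))) = Mul(2, Add(Mul(-443, Rational(1, 7934)), Mul(-554, Rational(1, 8251)))) = Mul(2, Add(Rational(-443, 7934), Rational(-554, 8251))) = Mul(2, Rational(-8050629, 65463434)) = Rational(-8050629, 32731717) ≈ -0.24596)
Mul(Add(26770, o), Pow(Add(39077, c), -1)) = Mul(Add(26770, Rational(-8050629, 32731717)), Pow(Add(39077, -32), -1)) = Mul(Rational(876220013461, 32731717), Pow(39045, -1)) = Mul(Rational(876220013461, 32731717), Rational(1, 39045)) = Rational(876220013461, 1278009890265)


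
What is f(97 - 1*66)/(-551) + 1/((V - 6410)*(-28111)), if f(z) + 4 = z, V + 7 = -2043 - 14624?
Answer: -604161593/12329372156 ≈ -0.049002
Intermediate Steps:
V = -16674 (V = -7 + (-2043 - 14624) = -7 - 16667 = -16674)
f(z) = -4 + z
f(97 - 1*66)/(-551) + 1/((V - 6410)*(-28111)) = (-4 + (97 - 1*66))/(-551) + 1/(-16674 - 6410*(-28111)) = (-4 + (97 - 66))*(-1/551) - 1/28111/(-23084) = (-4 + 31)*(-1/551) - 1/23084*(-1/28111) = 27*(-1/551) + 1/648914324 = -27/551 + 1/648914324 = -604161593/12329372156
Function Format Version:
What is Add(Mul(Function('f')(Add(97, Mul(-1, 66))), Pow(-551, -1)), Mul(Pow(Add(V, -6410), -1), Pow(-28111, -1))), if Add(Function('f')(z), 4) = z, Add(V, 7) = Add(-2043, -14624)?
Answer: Rational(-604161593, 12329372156) ≈ -0.049002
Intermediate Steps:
V = -16674 (V = Add(-7, Add(-2043, -14624)) = Add(-7, -16667) = -16674)
Function('f')(z) = Add(-4, z)
Add(Mul(Function('f')(Add(97, Mul(-1, 66))), Pow(-551, -1)), Mul(Pow(Add(V, -6410), -1), Pow(-28111, -1))) = Add(Mul(Add(-4, Add(97, Mul(-1, 66))), Pow(-551, -1)), Mul(Pow(Add(-16674, -6410), -1), Pow(-28111, -1))) = Add(Mul(Add(-4, Add(97, -66)), Rational(-1, 551)), Mul(Pow(-23084, -1), Rational(-1, 28111))) = Add(Mul(Add(-4, 31), Rational(-1, 551)), Mul(Rational(-1, 23084), Rational(-1, 28111))) = Add(Mul(27, Rational(-1, 551)), Rational(1, 648914324)) = Add(Rational(-27, 551), Rational(1, 648914324)) = Rational(-604161593, 12329372156)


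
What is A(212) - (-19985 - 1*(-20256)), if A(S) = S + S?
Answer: 153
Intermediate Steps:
A(S) = 2*S
A(212) - (-19985 - 1*(-20256)) = 2*212 - (-19985 - 1*(-20256)) = 424 - (-19985 + 20256) = 424 - 1*271 = 424 - 271 = 153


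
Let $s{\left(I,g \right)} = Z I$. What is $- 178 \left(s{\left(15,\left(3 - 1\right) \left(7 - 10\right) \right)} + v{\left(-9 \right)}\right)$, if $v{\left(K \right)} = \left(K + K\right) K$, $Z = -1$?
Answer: $-26166$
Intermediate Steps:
$s{\left(I,g \right)} = - I$
$v{\left(K \right)} = 2 K^{2}$ ($v{\left(K \right)} = 2 K K = 2 K^{2}$)
$- 178 \left(s{\left(15,\left(3 - 1\right) \left(7 - 10\right) \right)} + v{\left(-9 \right)}\right) = - 178 \left(\left(-1\right) 15 + 2 \left(-9\right)^{2}\right) = - 178 \left(-15 + 2 \cdot 81\right) = - 178 \left(-15 + 162\right) = \left(-178\right) 147 = -26166$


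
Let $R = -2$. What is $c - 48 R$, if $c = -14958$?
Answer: $-14862$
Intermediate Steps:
$c - 48 R = -14958 - 48 \left(-2\right) = -14958 - -96 = -14958 + 96 = -14862$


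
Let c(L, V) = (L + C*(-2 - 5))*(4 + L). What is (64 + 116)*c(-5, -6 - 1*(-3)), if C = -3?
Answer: -2880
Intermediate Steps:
c(L, V) = (4 + L)*(21 + L) (c(L, V) = (L - 3*(-2 - 5))*(4 + L) = (L - 3*(-7))*(4 + L) = (L + 21)*(4 + L) = (21 + L)*(4 + L) = (4 + L)*(21 + L))
(64 + 116)*c(-5, -6 - 1*(-3)) = (64 + 116)*(84 + (-5)**2 + 25*(-5)) = 180*(84 + 25 - 125) = 180*(-16) = -2880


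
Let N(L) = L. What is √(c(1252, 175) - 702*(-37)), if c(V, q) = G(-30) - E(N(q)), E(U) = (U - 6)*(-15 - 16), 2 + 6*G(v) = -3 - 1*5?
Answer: √280902/3 ≈ 176.67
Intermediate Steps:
G(v) = -5/3 (G(v) = -⅓ + (-3 - 1*5)/6 = -⅓ + (-3 - 5)/6 = -⅓ + (⅙)*(-8) = -⅓ - 4/3 = -5/3)
E(U) = 186 - 31*U (E(U) = (-6 + U)*(-31) = 186 - 31*U)
c(V, q) = -563/3 + 31*q (c(V, q) = -5/3 - (186 - 31*q) = -5/3 + (-186 + 31*q) = -563/3 + 31*q)
√(c(1252, 175) - 702*(-37)) = √((-563/3 + 31*175) - 702*(-37)) = √((-563/3 + 5425) + 25974) = √(15712/3 + 25974) = √(93634/3) = √280902/3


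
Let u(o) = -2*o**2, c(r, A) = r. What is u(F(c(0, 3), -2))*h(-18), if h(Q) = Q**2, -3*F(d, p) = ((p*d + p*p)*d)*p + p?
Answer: -288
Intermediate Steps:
F(d, p) = -p/3 - d*p*(p**2 + d*p)/3 (F(d, p) = -(((p*d + p*p)*d)*p + p)/3 = -(((d*p + p**2)*d)*p + p)/3 = -(((p**2 + d*p)*d)*p + p)/3 = -((d*(p**2 + d*p))*p + p)/3 = -(d*p*(p**2 + d*p) + p)/3 = -(p + d*p*(p**2 + d*p))/3 = -p/3 - d*p*(p**2 + d*p)/3)
u(F(c(0, 3), -2))*h(-18) = -2*4*(1 + 0*(-2)**2 - 2*0**2)**2/9*(-18)**2 = -2*4*(1 + 0*4 - 2*0)**2/9*324 = -2*4*(1 + 0 + 0)**2/9*324 = -2*(-1/3*(-2)*1)**2*324 = -2*(2/3)**2*324 = -2*4/9*324 = -8/9*324 = -288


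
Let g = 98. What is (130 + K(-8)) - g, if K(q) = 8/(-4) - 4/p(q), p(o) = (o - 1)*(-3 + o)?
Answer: 2966/99 ≈ 29.960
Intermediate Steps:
p(o) = (-1 + o)*(-3 + o)
K(q) = -2 - 4/(3 + q**2 - 4*q) (K(q) = 8/(-4) - 4/(3 + q**2 - 4*q) = 8*(-1/4) - 4/(3 + q**2 - 4*q) = -2 - 4/(3 + q**2 - 4*q))
(130 + K(-8)) - g = (130 + 2*(-5 - 1*(-8)**2 + 4*(-8))/(3 + (-8)**2 - 4*(-8))) - 1*98 = (130 + 2*(-5 - 1*64 - 32)/(3 + 64 + 32)) - 98 = (130 + 2*(-5 - 64 - 32)/99) - 98 = (130 + 2*(1/99)*(-101)) - 98 = (130 - 202/99) - 98 = 12668/99 - 98 = 2966/99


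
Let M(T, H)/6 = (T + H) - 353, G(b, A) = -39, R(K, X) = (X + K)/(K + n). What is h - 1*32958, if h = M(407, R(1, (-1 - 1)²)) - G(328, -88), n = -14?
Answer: -423765/13 ≈ -32597.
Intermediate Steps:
R(K, X) = (K + X)/(-14 + K) (R(K, X) = (X + K)/(K - 14) = (K + X)/(-14 + K))
M(T, H) = -2118 + 6*H + 6*T (M(T, H) = 6*((T + H) - 353) = 6*((H + T) - 353) = 6*(-353 + H + T) = -2118 + 6*H + 6*T)
h = 4689/13 (h = (-2118 + 6*((1 + (-1 - 1)²)/(-14 + 1)) + 6*407) - 1*(-39) = (-2118 + 6*((1 + (-2)²)/(-13)) + 2442) + 39 = (-2118 + 6*(-(1 + 4)/13) + 2442) + 39 = (-2118 + 6*(-1/13*5) + 2442) + 39 = (-2118 + 6*(-5/13) + 2442) + 39 = (-2118 - 30/13 + 2442) + 39 = 4182/13 + 39 = 4689/13 ≈ 360.69)
h - 1*32958 = 4689/13 - 1*32958 = 4689/13 - 32958 = -423765/13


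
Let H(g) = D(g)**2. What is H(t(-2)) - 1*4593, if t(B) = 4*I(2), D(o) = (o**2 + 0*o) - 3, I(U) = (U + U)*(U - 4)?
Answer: 1037848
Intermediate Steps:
I(U) = 2*U*(-4 + U) (I(U) = (2*U)*(-4 + U) = 2*U*(-4 + U))
D(o) = -3 + o**2 (D(o) = (o**2 + 0) - 3 = o**2 - 3 = -3 + o**2)
t(B) = -32 (t(B) = 4*(2*2*(-4 + 2)) = 4*(2*2*(-2)) = 4*(-8) = -32)
H(g) = (-3 + g**2)**2
H(t(-2)) - 1*4593 = (-3 + (-32)**2)**2 - 1*4593 = (-3 + 1024)**2 - 4593 = 1021**2 - 4593 = 1042441 - 4593 = 1037848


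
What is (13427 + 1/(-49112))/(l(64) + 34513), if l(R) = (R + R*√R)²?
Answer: 59947893/1635380488 ≈ 0.036657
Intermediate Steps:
l(R) = (R + R^(3/2))²
(13427 + 1/(-49112))/(l(64) + 34513) = (13427 + 1/(-49112))/((64 + 64^(3/2))² + 34513) = (13427 - 1/49112)/((64 + 512)² + 34513) = 659426823/(49112*(576² + 34513)) = 659426823/(49112*(331776 + 34513)) = (659426823/49112)/366289 = (659426823/49112)*(1/366289) = 59947893/1635380488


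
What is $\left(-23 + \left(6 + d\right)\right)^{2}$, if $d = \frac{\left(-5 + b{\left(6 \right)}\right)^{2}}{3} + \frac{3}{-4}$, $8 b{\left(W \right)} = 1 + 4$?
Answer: $\frac{4765489}{36864} \approx 129.27$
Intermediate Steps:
$b{\left(W \right)} = \frac{5}{8}$ ($b{\left(W \right)} = \frac{1 + 4}{8} = \frac{1}{8} \cdot 5 = \frac{5}{8}$)
$d = \frac{1081}{192}$ ($d = \frac{\left(-5 + \frac{5}{8}\right)^{2}}{3} + \frac{3}{-4} = \left(- \frac{35}{8}\right)^{2} \cdot \frac{1}{3} + 3 \left(- \frac{1}{4}\right) = \frac{1225}{64} \cdot \frac{1}{3} - \frac{3}{4} = \frac{1225}{192} - \frac{3}{4} = \frac{1081}{192} \approx 5.6302$)
$\left(-23 + \left(6 + d\right)\right)^{2} = \left(-23 + \left(6 + \frac{1081}{192}\right)\right)^{2} = \left(-23 + \frac{2233}{192}\right)^{2} = \left(- \frac{2183}{192}\right)^{2} = \frac{4765489}{36864}$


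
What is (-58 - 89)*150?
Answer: -22050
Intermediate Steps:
(-58 - 89)*150 = -147*150 = -22050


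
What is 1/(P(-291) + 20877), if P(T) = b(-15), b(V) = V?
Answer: 1/20862 ≈ 4.7934e-5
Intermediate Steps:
P(T) = -15
1/(P(-291) + 20877) = 1/(-15 + 20877) = 1/20862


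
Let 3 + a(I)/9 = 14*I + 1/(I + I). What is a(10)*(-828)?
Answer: -5106483/5 ≈ -1.0213e+6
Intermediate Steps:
a(I) = -27 + 126*I + 9/(2*I) (a(I) = -27 + 9*(14*I + 1/(I + I)) = -27 + 9*(14*I + 1/(2*I)) = -27 + 9*(1/(2*I) + 14*I) = -27 + (126*I + 9/(2*I)) = -27 + 126*I + 9/(2*I))
a(10)*(-828) = (-27 + 126*10 + (9/2)/10)*(-828) = (-27 + 1260 + (9/2)*(1/10))*(-828) = (-27 + 1260 + 9/20)*(-828) = (24669/20)*(-828) = -5106483/5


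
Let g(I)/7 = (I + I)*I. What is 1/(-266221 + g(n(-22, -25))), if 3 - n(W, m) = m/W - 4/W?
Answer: -242/64415899 ≈ -3.7568e-6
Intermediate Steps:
n(W, m) = 3 + 4/W - m/W (n(W, m) = 3 - (m/W - 4/W) = 3 - (-4/W + m/W) = 3 + (4/W - m/W) = 3 + 4/W - m/W)
g(I) = 14*I**2 (g(I) = 7*((I + I)*I) = 7*((2*I)*I) = 7*(2*I**2) = 14*I**2)
1/(-266221 + g(n(-22, -25))) = 1/(-266221 + 14*((4 - 1*(-25) + 3*(-22))/(-22))**2) = 1/(-266221 + 14*(-(4 + 25 - 66)/22)**2) = 1/(-266221 + 14*(-1/22*(-37))**2) = 1/(-266221 + 14*(37/22)**2) = 1/(-266221 + 14*(1369/484)) = 1/(-266221 + 9583/242) = 1/(-64415899/242) = -242/64415899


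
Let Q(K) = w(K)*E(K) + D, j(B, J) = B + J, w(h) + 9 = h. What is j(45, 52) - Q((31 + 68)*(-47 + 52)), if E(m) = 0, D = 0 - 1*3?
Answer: 100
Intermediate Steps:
D = -3 (D = 0 - 3 = -3)
w(h) = -9 + h
Q(K) = -3 (Q(K) = (-9 + K)*0 - 3 = 0 - 3 = -3)
j(45, 52) - Q((31 + 68)*(-47 + 52)) = (45 + 52) - 1*(-3) = 97 + 3 = 100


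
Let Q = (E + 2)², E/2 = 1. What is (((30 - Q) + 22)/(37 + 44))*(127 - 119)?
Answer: 32/9 ≈ 3.5556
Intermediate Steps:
E = 2 (E = 2*1 = 2)
Q = 16 (Q = (2 + 2)² = 4² = 16)
(((30 - Q) + 22)/(37 + 44))*(127 - 119) = (((30 - 1*16) + 22)/(37 + 44))*(127 - 119) = (((30 - 16) + 22)/81)*8 = ((14 + 22)*(1/81))*8 = (36*(1/81))*8 = (4/9)*8 = 32/9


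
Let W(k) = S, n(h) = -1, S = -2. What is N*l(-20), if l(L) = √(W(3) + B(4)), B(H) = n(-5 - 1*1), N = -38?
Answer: -38*I*√3 ≈ -65.818*I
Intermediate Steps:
W(k) = -2
B(H) = -1
l(L) = I*√3 (l(L) = √(-2 - 1) = √(-3) = I*√3)
N*l(-20) = -38*I*√3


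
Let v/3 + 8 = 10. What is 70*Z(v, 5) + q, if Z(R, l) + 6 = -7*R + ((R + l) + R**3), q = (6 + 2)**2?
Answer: 12594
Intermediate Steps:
v = 6 (v = -24 + 3*10 = -24 + 30 = 6)
q = 64 (q = 8**2 = 64)
Z(R, l) = -6 + l + R**3 - 6*R (Z(R, l) = -6 + (-7*R + ((R + l) + R**3)) = -6 + (-7*R + (R + l + R**3)) = -6 + (l + R**3 - 6*R) = -6 + l + R**3 - 6*R)
70*Z(v, 5) + q = 70*(-6 + 5 + 6**3 - 6*6) + 64 = 70*(-6 + 5 + 216 - 36) + 64 = 70*179 + 64 = 12530 + 64 = 12594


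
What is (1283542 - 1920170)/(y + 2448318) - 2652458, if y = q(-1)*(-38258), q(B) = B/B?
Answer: -1598145891027/602515 ≈ -2.6525e+6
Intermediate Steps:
q(B) = 1
y = -38258 (y = 1*(-38258) = -38258)
(1283542 - 1920170)/(y + 2448318) - 2652458 = (1283542 - 1920170)/(-38258 + 2448318) - 2652458 = -636628/2410060 - 2652458 = -636628*1/2410060 - 2652458 = -159157/602515 - 2652458 = -1598145891027/602515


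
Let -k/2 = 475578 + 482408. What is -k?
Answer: 1915972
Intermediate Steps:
k = -1915972 (k = -2*(475578 + 482408) = -2*957986 = -1915972)
-k = -1*(-1915972) = 1915972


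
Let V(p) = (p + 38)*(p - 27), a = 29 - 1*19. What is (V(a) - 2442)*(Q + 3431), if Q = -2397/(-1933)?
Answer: -21615266160/1933 ≈ -1.1182e+7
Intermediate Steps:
a = 10 (a = 29 - 19 = 10)
Q = 2397/1933 (Q = -2397*(-1/1933) = 2397/1933 ≈ 1.2400)
V(p) = (-27 + p)*(38 + p) (V(p) = (38 + p)*(-27 + p) = (-27 + p)*(38 + p))
(V(a) - 2442)*(Q + 3431) = ((-1026 + 10² + 11*10) - 2442)*(2397/1933 + 3431) = ((-1026 + 100 + 110) - 2442)*(6634520/1933) = (-816 - 2442)*(6634520/1933) = -3258*6634520/1933 = -21615266160/1933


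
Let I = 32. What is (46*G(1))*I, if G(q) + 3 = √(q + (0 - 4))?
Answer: -4416 + 1472*I*√3 ≈ -4416.0 + 2549.6*I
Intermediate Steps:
G(q) = -3 + √(-4 + q) (G(q) = -3 + √(q + (0 - 4)) = -3 + √(q - 4) = -3 + √(-4 + q))
(46*G(1))*I = (46*(-3 + √(-4 + 1)))*32 = (46*(-3 + √(-3)))*32 = (46*(-3 + I*√3))*32 = (-138 + 46*I*√3)*32 = -4416 + 1472*I*√3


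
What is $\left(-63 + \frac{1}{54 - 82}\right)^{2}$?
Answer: $\frac{3115225}{784} \approx 3973.5$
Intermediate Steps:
$\left(-63 + \frac{1}{54 - 82}\right)^{2} = \left(-63 + \frac{1}{-28}\right)^{2} = \left(-63 - \frac{1}{28}\right)^{2} = \left(- \frac{1765}{28}\right)^{2} = \frac{3115225}{784}$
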